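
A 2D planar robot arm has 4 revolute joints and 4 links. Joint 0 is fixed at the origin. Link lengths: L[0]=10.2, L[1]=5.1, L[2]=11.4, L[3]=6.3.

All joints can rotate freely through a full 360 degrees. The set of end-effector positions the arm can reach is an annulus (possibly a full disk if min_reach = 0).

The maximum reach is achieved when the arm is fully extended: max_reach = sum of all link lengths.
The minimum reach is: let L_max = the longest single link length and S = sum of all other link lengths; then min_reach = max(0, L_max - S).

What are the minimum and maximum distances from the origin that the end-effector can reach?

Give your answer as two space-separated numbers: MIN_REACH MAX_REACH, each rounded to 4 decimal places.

Answer: 0.0000 33.0000

Derivation:
Link lengths: [10.2, 5.1, 11.4, 6.3]
max_reach = 10.2 + 5.1 + 11.4 + 6.3 = 33
L_max = max([10.2, 5.1, 11.4, 6.3]) = 11.4
S (sum of others) = 33 - 11.4 = 21.6
min_reach = max(0, 11.4 - 21.6) = max(0, -10.2) = 0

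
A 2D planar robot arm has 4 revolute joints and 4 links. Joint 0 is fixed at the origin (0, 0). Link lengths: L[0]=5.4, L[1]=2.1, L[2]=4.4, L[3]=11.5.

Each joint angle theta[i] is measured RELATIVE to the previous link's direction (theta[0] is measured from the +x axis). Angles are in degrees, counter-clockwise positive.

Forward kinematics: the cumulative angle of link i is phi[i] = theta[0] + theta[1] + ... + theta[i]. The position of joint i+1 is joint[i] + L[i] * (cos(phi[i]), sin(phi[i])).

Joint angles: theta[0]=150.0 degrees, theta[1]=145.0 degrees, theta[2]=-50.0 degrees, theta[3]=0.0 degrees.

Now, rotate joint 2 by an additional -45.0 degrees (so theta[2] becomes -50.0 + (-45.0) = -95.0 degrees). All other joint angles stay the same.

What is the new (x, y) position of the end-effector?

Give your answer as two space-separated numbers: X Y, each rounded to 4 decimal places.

Answer: -18.7302 -4.6414

Derivation:
joint[0] = (0.0000, 0.0000)  (base)
link 0: phi[0] = 150 = 150 deg
  cos(150 deg) = -0.8660, sin(150 deg) = 0.5000
  joint[1] = (0.0000, 0.0000) + 5.4 * (-0.8660, 0.5000) = (0.0000 + -4.6765, 0.0000 + 2.7000) = (-4.6765, 2.7000)
link 1: phi[1] = 150 + 145 = 295 deg
  cos(295 deg) = 0.4226, sin(295 deg) = -0.9063
  joint[2] = (-4.6765, 2.7000) + 2.1 * (0.4226, -0.9063) = (-4.6765 + 0.8875, 2.7000 + -1.9032) = (-3.7890, 0.7968)
link 2: phi[2] = 150 + 145 + -95 = 200 deg
  cos(200 deg) = -0.9397, sin(200 deg) = -0.3420
  joint[3] = (-3.7890, 0.7968) + 4.4 * (-0.9397, -0.3420) = (-3.7890 + -4.1346, 0.7968 + -1.5049) = (-7.9237, -0.7081)
link 3: phi[3] = 150 + 145 + -95 + 0 = 200 deg
  cos(200 deg) = -0.9397, sin(200 deg) = -0.3420
  joint[4] = (-7.9237, -0.7081) + 11.5 * (-0.9397, -0.3420) = (-7.9237 + -10.8065, -0.7081 + -3.9332) = (-18.7302, -4.6414)
End effector: (-18.7302, -4.6414)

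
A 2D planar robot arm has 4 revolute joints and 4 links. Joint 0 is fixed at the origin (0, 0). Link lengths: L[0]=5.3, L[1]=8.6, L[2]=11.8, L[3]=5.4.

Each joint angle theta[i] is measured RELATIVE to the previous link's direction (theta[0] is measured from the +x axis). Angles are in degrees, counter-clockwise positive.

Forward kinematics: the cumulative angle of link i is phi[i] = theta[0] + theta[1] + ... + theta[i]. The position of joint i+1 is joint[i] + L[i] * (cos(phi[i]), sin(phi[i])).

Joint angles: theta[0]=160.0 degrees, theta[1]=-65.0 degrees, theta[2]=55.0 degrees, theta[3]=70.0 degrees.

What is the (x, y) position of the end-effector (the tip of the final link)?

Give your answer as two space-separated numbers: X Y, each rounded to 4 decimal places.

Answer: -20.0857 12.8089

Derivation:
joint[0] = (0.0000, 0.0000)  (base)
link 0: phi[0] = 160 = 160 deg
  cos(160 deg) = -0.9397, sin(160 deg) = 0.3420
  joint[1] = (0.0000, 0.0000) + 5.3 * (-0.9397, 0.3420) = (0.0000 + -4.9804, 0.0000 + 1.8127) = (-4.9804, 1.8127)
link 1: phi[1] = 160 + -65 = 95 deg
  cos(95 deg) = -0.0872, sin(95 deg) = 0.9962
  joint[2] = (-4.9804, 1.8127) + 8.6 * (-0.0872, 0.9962) = (-4.9804 + -0.7495, 1.8127 + 8.5673) = (-5.7299, 10.3800)
link 2: phi[2] = 160 + -65 + 55 = 150 deg
  cos(150 deg) = -0.8660, sin(150 deg) = 0.5000
  joint[3] = (-5.7299, 10.3800) + 11.8 * (-0.8660, 0.5000) = (-5.7299 + -10.2191, 10.3800 + 5.9000) = (-15.9490, 16.2800)
link 3: phi[3] = 160 + -65 + 55 + 70 = 220 deg
  cos(220 deg) = -0.7660, sin(220 deg) = -0.6428
  joint[4] = (-15.9490, 16.2800) + 5.4 * (-0.7660, -0.6428) = (-15.9490 + -4.1366, 16.2800 + -3.4711) = (-20.0857, 12.8089)
End effector: (-20.0857, 12.8089)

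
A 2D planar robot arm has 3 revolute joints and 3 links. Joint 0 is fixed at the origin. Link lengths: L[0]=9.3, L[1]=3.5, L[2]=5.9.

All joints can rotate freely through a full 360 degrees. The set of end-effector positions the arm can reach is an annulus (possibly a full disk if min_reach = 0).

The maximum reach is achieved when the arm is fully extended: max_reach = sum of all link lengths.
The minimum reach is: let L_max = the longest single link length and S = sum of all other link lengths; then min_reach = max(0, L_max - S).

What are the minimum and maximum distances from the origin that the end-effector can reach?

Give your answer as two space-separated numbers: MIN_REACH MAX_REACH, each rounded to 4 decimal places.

Answer: 0.0000 18.7000

Derivation:
Link lengths: [9.3, 3.5, 5.9]
max_reach = 9.3 + 3.5 + 5.9 = 18.7
L_max = max([9.3, 3.5, 5.9]) = 9.3
S (sum of others) = 18.7 - 9.3 = 9.4
min_reach = max(0, 9.3 - 9.4) = max(0, -0.1) = 0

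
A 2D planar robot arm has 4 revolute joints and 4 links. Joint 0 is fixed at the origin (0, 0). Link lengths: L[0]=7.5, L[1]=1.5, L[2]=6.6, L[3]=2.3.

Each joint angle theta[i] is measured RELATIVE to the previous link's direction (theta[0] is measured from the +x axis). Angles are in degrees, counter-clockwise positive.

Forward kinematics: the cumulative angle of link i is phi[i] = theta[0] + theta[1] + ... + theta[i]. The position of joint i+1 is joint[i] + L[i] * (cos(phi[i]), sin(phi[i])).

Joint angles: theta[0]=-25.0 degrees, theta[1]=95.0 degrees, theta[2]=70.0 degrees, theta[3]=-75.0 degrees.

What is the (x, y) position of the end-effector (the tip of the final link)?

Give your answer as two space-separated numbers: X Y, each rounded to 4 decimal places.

Answer: 3.2265 4.5668

Derivation:
joint[0] = (0.0000, 0.0000)  (base)
link 0: phi[0] = -25 = -25 deg
  cos(-25 deg) = 0.9063, sin(-25 deg) = -0.4226
  joint[1] = (0.0000, 0.0000) + 7.5 * (0.9063, -0.4226) = (0.0000 + 6.7973, 0.0000 + -3.1696) = (6.7973, -3.1696)
link 1: phi[1] = -25 + 95 = 70 deg
  cos(70 deg) = 0.3420, sin(70 deg) = 0.9397
  joint[2] = (6.7973, -3.1696) + 1.5 * (0.3420, 0.9397) = (6.7973 + 0.5130, -3.1696 + 1.4095) = (7.3103, -1.7601)
link 2: phi[2] = -25 + 95 + 70 = 140 deg
  cos(140 deg) = -0.7660, sin(140 deg) = 0.6428
  joint[3] = (7.3103, -1.7601) + 6.6 * (-0.7660, 0.6428) = (7.3103 + -5.0559, -1.7601 + 4.2424) = (2.2544, 2.4823)
link 3: phi[3] = -25 + 95 + 70 + -75 = 65 deg
  cos(65 deg) = 0.4226, sin(65 deg) = 0.9063
  joint[4] = (2.2544, 2.4823) + 2.3 * (0.4226, 0.9063) = (2.2544 + 0.9720, 2.4823 + 2.0845) = (3.2265, 4.5668)
End effector: (3.2265, 4.5668)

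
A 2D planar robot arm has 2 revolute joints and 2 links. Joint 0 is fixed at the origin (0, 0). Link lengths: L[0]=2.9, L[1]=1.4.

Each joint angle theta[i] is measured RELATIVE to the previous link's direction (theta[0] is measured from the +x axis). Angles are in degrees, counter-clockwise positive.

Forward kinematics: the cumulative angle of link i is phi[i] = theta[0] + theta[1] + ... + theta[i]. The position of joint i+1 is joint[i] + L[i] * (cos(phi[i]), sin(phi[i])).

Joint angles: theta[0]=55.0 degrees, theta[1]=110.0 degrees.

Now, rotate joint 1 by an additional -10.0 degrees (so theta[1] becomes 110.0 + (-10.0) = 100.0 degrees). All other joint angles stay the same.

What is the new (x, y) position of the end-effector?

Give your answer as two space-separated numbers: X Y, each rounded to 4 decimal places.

Answer: 0.3945 2.9672

Derivation:
joint[0] = (0.0000, 0.0000)  (base)
link 0: phi[0] = 55 = 55 deg
  cos(55 deg) = 0.5736, sin(55 deg) = 0.8192
  joint[1] = (0.0000, 0.0000) + 2.9 * (0.5736, 0.8192) = (0.0000 + 1.6634, 0.0000 + 2.3755) = (1.6634, 2.3755)
link 1: phi[1] = 55 + 100 = 155 deg
  cos(155 deg) = -0.9063, sin(155 deg) = 0.4226
  joint[2] = (1.6634, 2.3755) + 1.4 * (-0.9063, 0.4226) = (1.6634 + -1.2688, 2.3755 + 0.5917) = (0.3945, 2.9672)
End effector: (0.3945, 2.9672)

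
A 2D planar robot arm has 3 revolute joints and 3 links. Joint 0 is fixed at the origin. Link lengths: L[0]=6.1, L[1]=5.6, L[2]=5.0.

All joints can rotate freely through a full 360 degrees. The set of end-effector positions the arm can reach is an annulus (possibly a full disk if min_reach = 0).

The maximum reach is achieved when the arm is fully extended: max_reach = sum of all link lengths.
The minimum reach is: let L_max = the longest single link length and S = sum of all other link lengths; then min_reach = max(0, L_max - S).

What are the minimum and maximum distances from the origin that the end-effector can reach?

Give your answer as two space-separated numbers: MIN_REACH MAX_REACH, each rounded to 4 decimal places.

Link lengths: [6.1, 5.6, 5.0]
max_reach = 6.1 + 5.6 + 5 = 16.7
L_max = max([6.1, 5.6, 5.0]) = 6.1
S (sum of others) = 16.7 - 6.1 = 10.6
min_reach = max(0, 6.1 - 10.6) = max(0, -4.5) = 0

Answer: 0.0000 16.7000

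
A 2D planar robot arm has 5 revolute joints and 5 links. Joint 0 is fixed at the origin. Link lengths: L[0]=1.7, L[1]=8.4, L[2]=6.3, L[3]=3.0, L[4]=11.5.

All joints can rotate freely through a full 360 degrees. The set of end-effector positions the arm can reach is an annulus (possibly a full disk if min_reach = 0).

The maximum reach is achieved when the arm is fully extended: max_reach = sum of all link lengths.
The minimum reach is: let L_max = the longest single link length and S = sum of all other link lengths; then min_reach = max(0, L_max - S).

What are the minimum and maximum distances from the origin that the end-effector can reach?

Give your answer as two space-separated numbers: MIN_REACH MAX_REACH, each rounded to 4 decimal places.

Answer: 0.0000 30.9000

Derivation:
Link lengths: [1.7, 8.4, 6.3, 3.0, 11.5]
max_reach = 1.7 + 8.4 + 6.3 + 3 + 11.5 = 30.9
L_max = max([1.7, 8.4, 6.3, 3.0, 11.5]) = 11.5
S (sum of others) = 30.9 - 11.5 = 19.4
min_reach = max(0, 11.5 - 19.4) = max(0, -7.9) = 0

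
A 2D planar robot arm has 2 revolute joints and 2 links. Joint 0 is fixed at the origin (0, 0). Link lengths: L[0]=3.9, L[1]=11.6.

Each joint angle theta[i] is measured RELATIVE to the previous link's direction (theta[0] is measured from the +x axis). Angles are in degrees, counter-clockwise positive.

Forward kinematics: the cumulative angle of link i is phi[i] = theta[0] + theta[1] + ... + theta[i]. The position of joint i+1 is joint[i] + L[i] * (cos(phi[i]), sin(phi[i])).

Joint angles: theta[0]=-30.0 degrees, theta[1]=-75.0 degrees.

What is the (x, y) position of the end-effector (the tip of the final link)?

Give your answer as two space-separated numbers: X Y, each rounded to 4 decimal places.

joint[0] = (0.0000, 0.0000)  (base)
link 0: phi[0] = -30 = -30 deg
  cos(-30 deg) = 0.8660, sin(-30 deg) = -0.5000
  joint[1] = (0.0000, 0.0000) + 3.9 * (0.8660, -0.5000) = (0.0000 + 3.3775, 0.0000 + -1.9500) = (3.3775, -1.9500)
link 1: phi[1] = -30 + -75 = -105 deg
  cos(-105 deg) = -0.2588, sin(-105 deg) = -0.9659
  joint[2] = (3.3775, -1.9500) + 11.6 * (-0.2588, -0.9659) = (3.3775 + -3.0023, -1.9500 + -11.2047) = (0.3752, -13.1547)
End effector: (0.3752, -13.1547)

Answer: 0.3752 -13.1547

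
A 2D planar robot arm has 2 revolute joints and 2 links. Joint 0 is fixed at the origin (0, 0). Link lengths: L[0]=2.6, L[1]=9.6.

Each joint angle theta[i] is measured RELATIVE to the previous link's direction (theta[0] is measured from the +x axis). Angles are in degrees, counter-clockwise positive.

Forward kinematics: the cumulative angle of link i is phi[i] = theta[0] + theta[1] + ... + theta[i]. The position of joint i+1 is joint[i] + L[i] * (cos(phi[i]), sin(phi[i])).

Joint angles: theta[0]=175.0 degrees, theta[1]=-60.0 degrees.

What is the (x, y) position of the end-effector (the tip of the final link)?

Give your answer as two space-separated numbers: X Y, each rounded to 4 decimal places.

joint[0] = (0.0000, 0.0000)  (base)
link 0: phi[0] = 175 = 175 deg
  cos(175 deg) = -0.9962, sin(175 deg) = 0.0872
  joint[1] = (0.0000, 0.0000) + 2.6 * (-0.9962, 0.0872) = (0.0000 + -2.5901, 0.0000 + 0.2266) = (-2.5901, 0.2266)
link 1: phi[1] = 175 + -60 = 115 deg
  cos(115 deg) = -0.4226, sin(115 deg) = 0.9063
  joint[2] = (-2.5901, 0.2266) + 9.6 * (-0.4226, 0.9063) = (-2.5901 + -4.0571, 0.2266 + 8.7006) = (-6.6472, 8.9272)
End effector: (-6.6472, 8.9272)

Answer: -6.6472 8.9272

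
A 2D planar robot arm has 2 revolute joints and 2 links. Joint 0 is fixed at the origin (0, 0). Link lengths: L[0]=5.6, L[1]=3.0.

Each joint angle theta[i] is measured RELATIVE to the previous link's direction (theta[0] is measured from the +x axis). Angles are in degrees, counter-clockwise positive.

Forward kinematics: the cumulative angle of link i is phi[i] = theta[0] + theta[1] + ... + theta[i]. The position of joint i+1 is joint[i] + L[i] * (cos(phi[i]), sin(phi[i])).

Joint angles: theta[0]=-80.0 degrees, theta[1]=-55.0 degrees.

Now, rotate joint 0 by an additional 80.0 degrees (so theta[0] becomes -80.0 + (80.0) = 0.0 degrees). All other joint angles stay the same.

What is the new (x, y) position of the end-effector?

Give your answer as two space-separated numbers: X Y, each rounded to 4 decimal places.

Answer: 7.3207 -2.4575

Derivation:
joint[0] = (0.0000, 0.0000)  (base)
link 0: phi[0] = 0 = 0 deg
  cos(0 deg) = 1.0000, sin(0 deg) = 0.0000
  joint[1] = (0.0000, 0.0000) + 5.6 * (1.0000, 0.0000) = (0.0000 + 5.6000, 0.0000 + 0.0000) = (5.6000, 0.0000)
link 1: phi[1] = 0 + -55 = -55 deg
  cos(-55 deg) = 0.5736, sin(-55 deg) = -0.8192
  joint[2] = (5.6000, 0.0000) + 3 * (0.5736, -0.8192) = (5.6000 + 1.7207, 0.0000 + -2.4575) = (7.3207, -2.4575)
End effector: (7.3207, -2.4575)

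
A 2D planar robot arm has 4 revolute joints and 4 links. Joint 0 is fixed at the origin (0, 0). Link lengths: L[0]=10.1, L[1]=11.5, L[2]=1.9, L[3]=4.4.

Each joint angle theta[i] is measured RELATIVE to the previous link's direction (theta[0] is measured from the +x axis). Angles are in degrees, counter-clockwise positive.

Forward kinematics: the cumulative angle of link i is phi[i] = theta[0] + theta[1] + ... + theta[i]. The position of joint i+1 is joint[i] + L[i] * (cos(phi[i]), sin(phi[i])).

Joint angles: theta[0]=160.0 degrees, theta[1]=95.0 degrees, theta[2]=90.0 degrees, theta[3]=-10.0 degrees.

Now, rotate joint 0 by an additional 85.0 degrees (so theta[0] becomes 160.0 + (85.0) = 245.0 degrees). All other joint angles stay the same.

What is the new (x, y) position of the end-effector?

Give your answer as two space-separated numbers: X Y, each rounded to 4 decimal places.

joint[0] = (0.0000, 0.0000)  (base)
link 0: phi[0] = 245 = 245 deg
  cos(245 deg) = -0.4226, sin(245 deg) = -0.9063
  joint[1] = (0.0000, 0.0000) + 10.1 * (-0.4226, -0.9063) = (0.0000 + -4.2684, 0.0000 + -9.1537) = (-4.2684, -9.1537)
link 1: phi[1] = 245 + 95 = 340 deg
  cos(340 deg) = 0.9397, sin(340 deg) = -0.3420
  joint[2] = (-4.2684, -9.1537) + 11.5 * (0.9397, -0.3420) = (-4.2684 + 10.8065, -9.1537 + -3.9332) = (6.5380, -13.0869)
link 2: phi[2] = 245 + 95 + 90 = 430 deg
  cos(430 deg) = 0.3420, sin(430 deg) = 0.9397
  joint[3] = (6.5380, -13.0869) + 1.9 * (0.3420, 0.9397) = (6.5380 + 0.6498, -13.0869 + 1.7854) = (7.1879, -11.3015)
link 3: phi[3] = 245 + 95 + 90 + -10 = 420 deg
  cos(420 deg) = 0.5000, sin(420 deg) = 0.8660
  joint[4] = (7.1879, -11.3015) + 4.4 * (0.5000, 0.8660) = (7.1879 + 2.2000, -11.3015 + 3.8105) = (9.3879, -7.4910)
End effector: (9.3879, -7.4910)

Answer: 9.3879 -7.4910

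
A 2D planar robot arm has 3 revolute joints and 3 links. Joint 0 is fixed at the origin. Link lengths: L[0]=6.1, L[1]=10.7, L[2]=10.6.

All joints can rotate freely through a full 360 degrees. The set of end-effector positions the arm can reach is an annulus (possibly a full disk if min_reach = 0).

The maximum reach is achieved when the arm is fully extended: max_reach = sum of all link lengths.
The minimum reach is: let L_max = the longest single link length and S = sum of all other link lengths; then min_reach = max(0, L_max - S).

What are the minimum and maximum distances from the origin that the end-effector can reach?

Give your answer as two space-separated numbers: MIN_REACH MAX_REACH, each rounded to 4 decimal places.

Link lengths: [6.1, 10.7, 10.6]
max_reach = 6.1 + 10.7 + 10.6 = 27.4
L_max = max([6.1, 10.7, 10.6]) = 10.7
S (sum of others) = 27.4 - 10.7 = 16.7
min_reach = max(0, 10.7 - 16.7) = max(0, -6) = 0

Answer: 0.0000 27.4000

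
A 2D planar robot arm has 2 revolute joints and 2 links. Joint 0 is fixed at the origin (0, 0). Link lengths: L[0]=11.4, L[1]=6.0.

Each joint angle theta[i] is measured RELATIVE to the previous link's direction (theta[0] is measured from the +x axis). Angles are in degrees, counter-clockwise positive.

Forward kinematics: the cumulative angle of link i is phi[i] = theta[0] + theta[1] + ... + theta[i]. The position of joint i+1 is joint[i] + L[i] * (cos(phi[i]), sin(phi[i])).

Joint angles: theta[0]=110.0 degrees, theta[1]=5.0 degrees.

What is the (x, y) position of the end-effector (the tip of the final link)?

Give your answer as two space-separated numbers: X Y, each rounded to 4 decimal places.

Answer: -6.4347 16.1503

Derivation:
joint[0] = (0.0000, 0.0000)  (base)
link 0: phi[0] = 110 = 110 deg
  cos(110 deg) = -0.3420, sin(110 deg) = 0.9397
  joint[1] = (0.0000, 0.0000) + 11.4 * (-0.3420, 0.9397) = (0.0000 + -3.8990, 0.0000 + 10.7125) = (-3.8990, 10.7125)
link 1: phi[1] = 110 + 5 = 115 deg
  cos(115 deg) = -0.4226, sin(115 deg) = 0.9063
  joint[2] = (-3.8990, 10.7125) + 6 * (-0.4226, 0.9063) = (-3.8990 + -2.5357, 10.7125 + 5.4378) = (-6.4347, 16.1503)
End effector: (-6.4347, 16.1503)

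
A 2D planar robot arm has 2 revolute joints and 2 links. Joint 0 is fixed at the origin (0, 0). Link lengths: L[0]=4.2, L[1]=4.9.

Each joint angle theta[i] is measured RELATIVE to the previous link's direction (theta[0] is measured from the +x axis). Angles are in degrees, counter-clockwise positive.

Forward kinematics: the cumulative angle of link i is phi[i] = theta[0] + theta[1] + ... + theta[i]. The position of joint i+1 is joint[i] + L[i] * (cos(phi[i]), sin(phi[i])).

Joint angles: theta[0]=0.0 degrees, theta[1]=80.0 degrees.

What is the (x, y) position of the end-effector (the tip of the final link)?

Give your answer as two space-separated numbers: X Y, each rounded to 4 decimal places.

joint[0] = (0.0000, 0.0000)  (base)
link 0: phi[0] = 0 = 0 deg
  cos(0 deg) = 1.0000, sin(0 deg) = 0.0000
  joint[1] = (0.0000, 0.0000) + 4.2 * (1.0000, 0.0000) = (0.0000 + 4.2000, 0.0000 + 0.0000) = (4.2000, 0.0000)
link 1: phi[1] = 0 + 80 = 80 deg
  cos(80 deg) = 0.1736, sin(80 deg) = 0.9848
  joint[2] = (4.2000, 0.0000) + 4.9 * (0.1736, 0.9848) = (4.2000 + 0.8509, 0.0000 + 4.8256) = (5.0509, 4.8256)
End effector: (5.0509, 4.8256)

Answer: 5.0509 4.8256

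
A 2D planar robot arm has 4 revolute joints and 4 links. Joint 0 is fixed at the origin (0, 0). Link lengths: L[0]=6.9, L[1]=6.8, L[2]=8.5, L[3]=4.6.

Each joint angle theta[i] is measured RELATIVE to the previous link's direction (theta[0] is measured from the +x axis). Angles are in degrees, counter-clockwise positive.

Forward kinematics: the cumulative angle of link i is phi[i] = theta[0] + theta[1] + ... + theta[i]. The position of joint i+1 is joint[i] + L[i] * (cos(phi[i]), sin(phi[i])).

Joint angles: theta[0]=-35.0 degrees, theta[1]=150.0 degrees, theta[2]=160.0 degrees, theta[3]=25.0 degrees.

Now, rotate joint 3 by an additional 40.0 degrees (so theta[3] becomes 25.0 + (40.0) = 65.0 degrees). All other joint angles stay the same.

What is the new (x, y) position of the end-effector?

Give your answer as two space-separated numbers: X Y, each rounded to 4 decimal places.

Answer: 7.8418 -7.8357

Derivation:
joint[0] = (0.0000, 0.0000)  (base)
link 0: phi[0] = -35 = -35 deg
  cos(-35 deg) = 0.8192, sin(-35 deg) = -0.5736
  joint[1] = (0.0000, 0.0000) + 6.9 * (0.8192, -0.5736) = (0.0000 + 5.6521, 0.0000 + -3.9577) = (5.6521, -3.9577)
link 1: phi[1] = -35 + 150 = 115 deg
  cos(115 deg) = -0.4226, sin(115 deg) = 0.9063
  joint[2] = (5.6521, -3.9577) + 6.8 * (-0.4226, 0.9063) = (5.6521 + -2.8738, -3.9577 + 6.1629) = (2.7783, 2.2052)
link 2: phi[2] = -35 + 150 + 160 = 275 deg
  cos(275 deg) = 0.0872, sin(275 deg) = -0.9962
  joint[3] = (2.7783, 2.2052) + 8.5 * (0.0872, -0.9962) = (2.7783 + 0.7408, 2.2052 + -8.4677) = (3.5192, -6.2624)
link 3: phi[3] = -35 + 150 + 160 + 65 = 340 deg
  cos(340 deg) = 0.9397, sin(340 deg) = -0.3420
  joint[4] = (3.5192, -6.2624) + 4.6 * (0.9397, -0.3420) = (3.5192 + 4.3226, -6.2624 + -1.5733) = (7.8418, -7.8357)
End effector: (7.8418, -7.8357)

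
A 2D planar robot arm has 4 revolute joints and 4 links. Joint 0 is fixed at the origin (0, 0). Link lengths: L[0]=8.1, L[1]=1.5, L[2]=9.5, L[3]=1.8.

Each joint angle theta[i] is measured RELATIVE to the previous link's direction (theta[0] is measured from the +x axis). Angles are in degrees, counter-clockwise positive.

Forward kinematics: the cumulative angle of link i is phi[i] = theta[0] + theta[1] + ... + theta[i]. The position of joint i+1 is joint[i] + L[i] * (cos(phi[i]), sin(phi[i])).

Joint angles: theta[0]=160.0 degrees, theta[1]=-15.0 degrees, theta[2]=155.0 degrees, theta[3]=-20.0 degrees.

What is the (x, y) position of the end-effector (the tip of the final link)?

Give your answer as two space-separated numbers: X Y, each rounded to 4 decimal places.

joint[0] = (0.0000, 0.0000)  (base)
link 0: phi[0] = 160 = 160 deg
  cos(160 deg) = -0.9397, sin(160 deg) = 0.3420
  joint[1] = (0.0000, 0.0000) + 8.1 * (-0.9397, 0.3420) = (0.0000 + -7.6115, 0.0000 + 2.7704) = (-7.6115, 2.7704)
link 1: phi[1] = 160 + -15 = 145 deg
  cos(145 deg) = -0.8192, sin(145 deg) = 0.5736
  joint[2] = (-7.6115, 2.7704) + 1.5 * (-0.8192, 0.5736) = (-7.6115 + -1.2287, 2.7704 + 0.8604) = (-8.8402, 3.6307)
link 2: phi[2] = 160 + -15 + 155 = 300 deg
  cos(300 deg) = 0.5000, sin(300 deg) = -0.8660
  joint[3] = (-8.8402, 3.6307) + 9.5 * (0.5000, -0.8660) = (-8.8402 + 4.7500, 3.6307 + -8.2272) = (-4.0902, -4.5965)
link 3: phi[3] = 160 + -15 + 155 + -20 = 280 deg
  cos(280 deg) = 0.1736, sin(280 deg) = -0.9848
  joint[4] = (-4.0902, -4.5965) + 1.8 * (0.1736, -0.9848) = (-4.0902 + 0.3126, -4.5965 + -1.7727) = (-3.7777, -6.3692)
End effector: (-3.7777, -6.3692)

Answer: -3.7777 -6.3692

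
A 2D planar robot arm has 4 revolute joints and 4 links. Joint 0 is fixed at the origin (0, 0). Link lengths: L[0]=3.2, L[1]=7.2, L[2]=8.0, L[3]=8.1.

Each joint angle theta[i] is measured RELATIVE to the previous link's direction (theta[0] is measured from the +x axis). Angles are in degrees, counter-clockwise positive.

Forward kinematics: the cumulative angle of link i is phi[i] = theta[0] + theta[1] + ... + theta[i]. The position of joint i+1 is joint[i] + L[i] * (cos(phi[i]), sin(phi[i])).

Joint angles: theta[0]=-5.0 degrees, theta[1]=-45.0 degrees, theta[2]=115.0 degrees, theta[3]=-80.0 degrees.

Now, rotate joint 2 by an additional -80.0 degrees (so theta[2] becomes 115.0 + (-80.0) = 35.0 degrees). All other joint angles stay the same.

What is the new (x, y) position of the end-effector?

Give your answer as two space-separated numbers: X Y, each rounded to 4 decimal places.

joint[0] = (0.0000, 0.0000)  (base)
link 0: phi[0] = -5 = -5 deg
  cos(-5 deg) = 0.9962, sin(-5 deg) = -0.0872
  joint[1] = (0.0000, 0.0000) + 3.2 * (0.9962, -0.0872) = (0.0000 + 3.1878, 0.0000 + -0.2789) = (3.1878, -0.2789)
link 1: phi[1] = -5 + -45 = -50 deg
  cos(-50 deg) = 0.6428, sin(-50 deg) = -0.7660
  joint[2] = (3.1878, -0.2789) + 7.2 * (0.6428, -0.7660) = (3.1878 + 4.6281, -0.2789 + -5.5155) = (7.8159, -5.7944)
link 2: phi[2] = -5 + -45 + 35 = -15 deg
  cos(-15 deg) = 0.9659, sin(-15 deg) = -0.2588
  joint[3] = (7.8159, -5.7944) + 8 * (0.9659, -0.2588) = (7.8159 + 7.7274, -5.7944 + -2.0706) = (15.5433, -7.8650)
link 3: phi[3] = -5 + -45 + 35 + -80 = -95 deg
  cos(-95 deg) = -0.0872, sin(-95 deg) = -0.9962
  joint[4] = (15.5433, -7.8650) + 8.1 * (-0.0872, -0.9962) = (15.5433 + -0.7060, -7.8650 + -8.0692) = (14.8373, -15.9341)
End effector: (14.8373, -15.9341)

Answer: 14.8373 -15.9341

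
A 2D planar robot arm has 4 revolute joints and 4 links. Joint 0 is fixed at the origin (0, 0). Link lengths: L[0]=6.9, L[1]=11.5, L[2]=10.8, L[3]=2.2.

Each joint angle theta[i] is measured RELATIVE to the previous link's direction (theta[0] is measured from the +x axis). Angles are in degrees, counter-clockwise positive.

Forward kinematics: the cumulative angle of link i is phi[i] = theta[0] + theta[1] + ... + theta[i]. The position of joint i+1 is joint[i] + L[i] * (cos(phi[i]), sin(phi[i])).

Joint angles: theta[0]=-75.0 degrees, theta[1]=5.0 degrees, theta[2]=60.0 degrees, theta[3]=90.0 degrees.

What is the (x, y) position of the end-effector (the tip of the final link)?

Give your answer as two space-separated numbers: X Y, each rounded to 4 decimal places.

Answer: 16.7370 -17.1802

Derivation:
joint[0] = (0.0000, 0.0000)  (base)
link 0: phi[0] = -75 = -75 deg
  cos(-75 deg) = 0.2588, sin(-75 deg) = -0.9659
  joint[1] = (0.0000, 0.0000) + 6.9 * (0.2588, -0.9659) = (0.0000 + 1.7859, 0.0000 + -6.6649) = (1.7859, -6.6649)
link 1: phi[1] = -75 + 5 = -70 deg
  cos(-70 deg) = 0.3420, sin(-70 deg) = -0.9397
  joint[2] = (1.7859, -6.6649) + 11.5 * (0.3420, -0.9397) = (1.7859 + 3.9332, -6.6649 + -10.8065) = (5.7191, -17.4714)
link 2: phi[2] = -75 + 5 + 60 = -10 deg
  cos(-10 deg) = 0.9848, sin(-10 deg) = -0.1736
  joint[3] = (5.7191, -17.4714) + 10.8 * (0.9848, -0.1736) = (5.7191 + 10.6359, -17.4714 + -1.8754) = (16.3550, -19.3468)
link 3: phi[3] = -75 + 5 + 60 + 90 = 80 deg
  cos(80 deg) = 0.1736, sin(80 deg) = 0.9848
  joint[4] = (16.3550, -19.3468) + 2.2 * (0.1736, 0.9848) = (16.3550 + 0.3820, -19.3468 + 2.1666) = (16.7370, -17.1802)
End effector: (16.7370, -17.1802)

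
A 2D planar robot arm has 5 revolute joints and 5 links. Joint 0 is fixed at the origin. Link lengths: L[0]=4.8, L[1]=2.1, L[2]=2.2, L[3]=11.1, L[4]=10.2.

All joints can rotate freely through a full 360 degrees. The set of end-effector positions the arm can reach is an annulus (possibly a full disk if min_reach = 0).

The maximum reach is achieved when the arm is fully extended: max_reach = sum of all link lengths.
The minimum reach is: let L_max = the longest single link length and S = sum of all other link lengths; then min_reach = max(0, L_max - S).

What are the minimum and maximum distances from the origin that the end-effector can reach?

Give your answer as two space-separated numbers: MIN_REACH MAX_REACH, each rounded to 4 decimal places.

Answer: 0.0000 30.4000

Derivation:
Link lengths: [4.8, 2.1, 2.2, 11.1, 10.2]
max_reach = 4.8 + 2.1 + 2.2 + 11.1 + 10.2 = 30.4
L_max = max([4.8, 2.1, 2.2, 11.1, 10.2]) = 11.1
S (sum of others) = 30.4 - 11.1 = 19.3
min_reach = max(0, 11.1 - 19.3) = max(0, -8.2) = 0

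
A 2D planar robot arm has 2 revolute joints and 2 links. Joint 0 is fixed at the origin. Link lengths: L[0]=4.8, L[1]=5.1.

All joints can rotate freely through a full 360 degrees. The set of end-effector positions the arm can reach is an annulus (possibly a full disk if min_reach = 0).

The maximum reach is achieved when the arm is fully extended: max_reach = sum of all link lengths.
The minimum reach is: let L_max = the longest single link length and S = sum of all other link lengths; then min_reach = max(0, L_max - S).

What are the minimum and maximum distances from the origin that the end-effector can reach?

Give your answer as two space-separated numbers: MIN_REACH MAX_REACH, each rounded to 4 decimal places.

Answer: 0.3000 9.9000

Derivation:
Link lengths: [4.8, 5.1]
max_reach = 4.8 + 5.1 = 9.9
L_max = max([4.8, 5.1]) = 5.1
S (sum of others) = 9.9 - 5.1 = 4.8
min_reach = max(0, 5.1 - 4.8) = max(0, 0.3) = 0.3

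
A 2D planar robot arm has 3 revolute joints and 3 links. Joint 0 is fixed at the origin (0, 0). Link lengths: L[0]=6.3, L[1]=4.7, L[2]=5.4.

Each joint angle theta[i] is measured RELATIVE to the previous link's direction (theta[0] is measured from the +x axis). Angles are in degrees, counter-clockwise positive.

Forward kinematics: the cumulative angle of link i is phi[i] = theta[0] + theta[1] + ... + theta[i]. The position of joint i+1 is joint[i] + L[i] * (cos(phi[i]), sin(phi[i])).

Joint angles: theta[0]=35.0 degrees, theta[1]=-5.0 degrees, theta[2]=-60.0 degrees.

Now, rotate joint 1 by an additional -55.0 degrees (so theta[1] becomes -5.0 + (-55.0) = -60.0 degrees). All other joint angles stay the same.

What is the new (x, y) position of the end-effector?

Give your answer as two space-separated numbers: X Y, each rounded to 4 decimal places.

joint[0] = (0.0000, 0.0000)  (base)
link 0: phi[0] = 35 = 35 deg
  cos(35 deg) = 0.8192, sin(35 deg) = 0.5736
  joint[1] = (0.0000, 0.0000) + 6.3 * (0.8192, 0.5736) = (0.0000 + 5.1607, 0.0000 + 3.6135) = (5.1607, 3.6135)
link 1: phi[1] = 35 + -60 = -25 deg
  cos(-25 deg) = 0.9063, sin(-25 deg) = -0.4226
  joint[2] = (5.1607, 3.6135) + 4.7 * (0.9063, -0.4226) = (5.1607 + 4.2596, 3.6135 + -1.9863) = (9.4203, 1.6272)
link 2: phi[2] = 35 + -60 + -60 = -85 deg
  cos(-85 deg) = 0.0872, sin(-85 deg) = -0.9962
  joint[3] = (9.4203, 1.6272) + 5.4 * (0.0872, -0.9962) = (9.4203 + 0.4706, 1.6272 + -5.3795) = (9.8909, -3.7522)
End effector: (9.8909, -3.7522)

Answer: 9.8909 -3.7522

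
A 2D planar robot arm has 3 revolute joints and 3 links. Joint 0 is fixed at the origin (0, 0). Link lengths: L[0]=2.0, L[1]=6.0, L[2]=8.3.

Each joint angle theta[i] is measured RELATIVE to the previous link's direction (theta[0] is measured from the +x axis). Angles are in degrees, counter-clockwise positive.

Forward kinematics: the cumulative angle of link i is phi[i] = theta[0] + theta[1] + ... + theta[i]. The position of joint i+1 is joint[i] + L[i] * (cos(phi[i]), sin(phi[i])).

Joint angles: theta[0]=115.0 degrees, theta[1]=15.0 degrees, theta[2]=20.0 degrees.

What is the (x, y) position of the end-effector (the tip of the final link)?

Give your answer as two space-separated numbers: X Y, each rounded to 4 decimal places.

Answer: -11.8900 10.5589

Derivation:
joint[0] = (0.0000, 0.0000)  (base)
link 0: phi[0] = 115 = 115 deg
  cos(115 deg) = -0.4226, sin(115 deg) = 0.9063
  joint[1] = (0.0000, 0.0000) + 2 * (-0.4226, 0.9063) = (0.0000 + -0.8452, 0.0000 + 1.8126) = (-0.8452, 1.8126)
link 1: phi[1] = 115 + 15 = 130 deg
  cos(130 deg) = -0.6428, sin(130 deg) = 0.7660
  joint[2] = (-0.8452, 1.8126) + 6 * (-0.6428, 0.7660) = (-0.8452 + -3.8567, 1.8126 + 4.5963) = (-4.7020, 6.4089)
link 2: phi[2] = 115 + 15 + 20 = 150 deg
  cos(150 deg) = -0.8660, sin(150 deg) = 0.5000
  joint[3] = (-4.7020, 6.4089) + 8.3 * (-0.8660, 0.5000) = (-4.7020 + -7.1880, 6.4089 + 4.1500) = (-11.8900, 10.5589)
End effector: (-11.8900, 10.5589)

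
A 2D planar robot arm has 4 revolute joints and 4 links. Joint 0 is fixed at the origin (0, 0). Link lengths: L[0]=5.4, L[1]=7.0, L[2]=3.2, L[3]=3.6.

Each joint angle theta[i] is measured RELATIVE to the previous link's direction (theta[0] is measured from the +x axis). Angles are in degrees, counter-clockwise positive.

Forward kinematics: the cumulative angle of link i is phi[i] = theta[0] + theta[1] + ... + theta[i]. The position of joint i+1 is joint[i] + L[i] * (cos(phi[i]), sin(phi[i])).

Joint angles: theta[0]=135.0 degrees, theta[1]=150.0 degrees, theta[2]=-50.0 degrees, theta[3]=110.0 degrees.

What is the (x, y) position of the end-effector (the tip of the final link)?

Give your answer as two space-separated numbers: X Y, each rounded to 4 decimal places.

Answer: -0.3648 -6.4961

Derivation:
joint[0] = (0.0000, 0.0000)  (base)
link 0: phi[0] = 135 = 135 deg
  cos(135 deg) = -0.7071, sin(135 deg) = 0.7071
  joint[1] = (0.0000, 0.0000) + 5.4 * (-0.7071, 0.7071) = (0.0000 + -3.8184, 0.0000 + 3.8184) = (-3.8184, 3.8184)
link 1: phi[1] = 135 + 150 = 285 deg
  cos(285 deg) = 0.2588, sin(285 deg) = -0.9659
  joint[2] = (-3.8184, 3.8184) + 7 * (0.2588, -0.9659) = (-3.8184 + 1.8117, 3.8184 + -6.7615) = (-2.0066, -2.9431)
link 2: phi[2] = 135 + 150 + -50 = 235 deg
  cos(235 deg) = -0.5736, sin(235 deg) = -0.8192
  joint[3] = (-2.0066, -2.9431) + 3.2 * (-0.5736, -0.8192) = (-2.0066 + -1.8354, -2.9431 + -2.6213) = (-3.8421, -5.5644)
link 3: phi[3] = 135 + 150 + -50 + 110 = 345 deg
  cos(345 deg) = 0.9659, sin(345 deg) = -0.2588
  joint[4] = (-3.8421, -5.5644) + 3.6 * (0.9659, -0.2588) = (-3.8421 + 3.4773, -5.5644 + -0.9317) = (-0.3648, -6.4961)
End effector: (-0.3648, -6.4961)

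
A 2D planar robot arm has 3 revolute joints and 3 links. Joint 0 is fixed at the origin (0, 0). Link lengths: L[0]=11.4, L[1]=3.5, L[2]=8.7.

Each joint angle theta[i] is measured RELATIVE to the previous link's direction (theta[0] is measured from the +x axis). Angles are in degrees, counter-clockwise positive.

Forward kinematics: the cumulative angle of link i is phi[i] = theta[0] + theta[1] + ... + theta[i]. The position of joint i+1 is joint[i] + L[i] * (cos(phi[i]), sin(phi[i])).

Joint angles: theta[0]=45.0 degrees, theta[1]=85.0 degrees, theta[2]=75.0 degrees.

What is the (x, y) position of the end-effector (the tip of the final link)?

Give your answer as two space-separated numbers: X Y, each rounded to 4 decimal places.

Answer: -2.0736 7.0654

Derivation:
joint[0] = (0.0000, 0.0000)  (base)
link 0: phi[0] = 45 = 45 deg
  cos(45 deg) = 0.7071, sin(45 deg) = 0.7071
  joint[1] = (0.0000, 0.0000) + 11.4 * (0.7071, 0.7071) = (0.0000 + 8.0610, 0.0000 + 8.0610) = (8.0610, 8.0610)
link 1: phi[1] = 45 + 85 = 130 deg
  cos(130 deg) = -0.6428, sin(130 deg) = 0.7660
  joint[2] = (8.0610, 8.0610) + 3.5 * (-0.6428, 0.7660) = (8.0610 + -2.2498, 8.0610 + 2.6812) = (5.8113, 10.7422)
link 2: phi[2] = 45 + 85 + 75 = 205 deg
  cos(205 deg) = -0.9063, sin(205 deg) = -0.4226
  joint[3] = (5.8113, 10.7422) + 8.7 * (-0.9063, -0.4226) = (5.8113 + -7.8849, 10.7422 + -3.6768) = (-2.0736, 7.0654)
End effector: (-2.0736, 7.0654)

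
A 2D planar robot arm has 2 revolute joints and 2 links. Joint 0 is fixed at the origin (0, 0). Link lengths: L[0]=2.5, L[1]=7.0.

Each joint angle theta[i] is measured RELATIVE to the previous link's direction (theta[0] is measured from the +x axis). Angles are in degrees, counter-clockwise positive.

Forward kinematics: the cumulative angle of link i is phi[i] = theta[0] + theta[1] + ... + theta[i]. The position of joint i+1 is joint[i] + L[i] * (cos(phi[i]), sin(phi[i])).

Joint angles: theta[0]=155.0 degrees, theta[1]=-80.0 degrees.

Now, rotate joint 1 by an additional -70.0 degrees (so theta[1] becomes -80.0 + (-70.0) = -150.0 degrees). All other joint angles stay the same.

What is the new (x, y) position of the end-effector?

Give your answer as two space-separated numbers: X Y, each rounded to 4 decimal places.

Answer: 4.7076 1.6666

Derivation:
joint[0] = (0.0000, 0.0000)  (base)
link 0: phi[0] = 155 = 155 deg
  cos(155 deg) = -0.9063, sin(155 deg) = 0.4226
  joint[1] = (0.0000, 0.0000) + 2.5 * (-0.9063, 0.4226) = (0.0000 + -2.2658, 0.0000 + 1.0565) = (-2.2658, 1.0565)
link 1: phi[1] = 155 + -150 = 5 deg
  cos(5 deg) = 0.9962, sin(5 deg) = 0.0872
  joint[2] = (-2.2658, 1.0565) + 7 * (0.9962, 0.0872) = (-2.2658 + 6.9734, 1.0565 + 0.6101) = (4.7076, 1.6666)
End effector: (4.7076, 1.6666)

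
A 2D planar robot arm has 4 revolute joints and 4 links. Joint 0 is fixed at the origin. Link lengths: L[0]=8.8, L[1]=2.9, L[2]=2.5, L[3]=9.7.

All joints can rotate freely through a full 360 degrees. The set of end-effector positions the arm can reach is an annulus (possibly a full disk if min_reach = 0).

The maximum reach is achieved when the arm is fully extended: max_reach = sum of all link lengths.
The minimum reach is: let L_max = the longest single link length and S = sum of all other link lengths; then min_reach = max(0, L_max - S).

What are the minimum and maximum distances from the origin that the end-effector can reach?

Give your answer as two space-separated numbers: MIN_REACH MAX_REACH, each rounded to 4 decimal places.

Answer: 0.0000 23.9000

Derivation:
Link lengths: [8.8, 2.9, 2.5, 9.7]
max_reach = 8.8 + 2.9 + 2.5 + 9.7 = 23.9
L_max = max([8.8, 2.9, 2.5, 9.7]) = 9.7
S (sum of others) = 23.9 - 9.7 = 14.2
min_reach = max(0, 9.7 - 14.2) = max(0, -4.5) = 0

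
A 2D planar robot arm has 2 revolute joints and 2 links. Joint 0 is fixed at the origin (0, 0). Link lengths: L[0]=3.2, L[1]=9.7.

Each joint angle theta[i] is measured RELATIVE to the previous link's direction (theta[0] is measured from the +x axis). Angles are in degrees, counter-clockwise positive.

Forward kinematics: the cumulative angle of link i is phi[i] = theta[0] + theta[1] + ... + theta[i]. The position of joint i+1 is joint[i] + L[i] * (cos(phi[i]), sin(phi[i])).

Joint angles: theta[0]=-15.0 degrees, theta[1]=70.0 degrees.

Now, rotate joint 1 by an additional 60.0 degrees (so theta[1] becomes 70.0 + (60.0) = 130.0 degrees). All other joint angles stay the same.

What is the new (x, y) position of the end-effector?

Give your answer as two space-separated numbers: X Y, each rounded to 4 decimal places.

joint[0] = (0.0000, 0.0000)  (base)
link 0: phi[0] = -15 = -15 deg
  cos(-15 deg) = 0.9659, sin(-15 deg) = -0.2588
  joint[1] = (0.0000, 0.0000) + 3.2 * (0.9659, -0.2588) = (0.0000 + 3.0910, 0.0000 + -0.8282) = (3.0910, -0.8282)
link 1: phi[1] = -15 + 130 = 115 deg
  cos(115 deg) = -0.4226, sin(115 deg) = 0.9063
  joint[2] = (3.0910, -0.8282) + 9.7 * (-0.4226, 0.9063) = (3.0910 + -4.0994, -0.8282 + 8.7912) = (-1.0084, 7.9630)
End effector: (-1.0084, 7.9630)

Answer: -1.0084 7.9630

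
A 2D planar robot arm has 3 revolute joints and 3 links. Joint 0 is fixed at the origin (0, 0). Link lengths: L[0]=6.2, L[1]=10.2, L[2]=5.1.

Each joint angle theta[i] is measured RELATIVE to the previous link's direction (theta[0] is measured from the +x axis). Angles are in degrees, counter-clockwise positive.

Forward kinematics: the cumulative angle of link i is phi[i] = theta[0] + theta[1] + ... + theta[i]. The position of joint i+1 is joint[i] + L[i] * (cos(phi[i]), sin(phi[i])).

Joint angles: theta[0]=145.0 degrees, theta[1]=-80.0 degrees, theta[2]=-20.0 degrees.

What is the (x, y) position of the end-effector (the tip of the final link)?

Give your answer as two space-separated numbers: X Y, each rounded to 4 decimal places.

joint[0] = (0.0000, 0.0000)  (base)
link 0: phi[0] = 145 = 145 deg
  cos(145 deg) = -0.8192, sin(145 deg) = 0.5736
  joint[1] = (0.0000, 0.0000) + 6.2 * (-0.8192, 0.5736) = (0.0000 + -5.0787, 0.0000 + 3.5562) = (-5.0787, 3.5562)
link 1: phi[1] = 145 + -80 = 65 deg
  cos(65 deg) = 0.4226, sin(65 deg) = 0.9063
  joint[2] = (-5.0787, 3.5562) + 10.2 * (0.4226, 0.9063) = (-5.0787 + 4.3107, 3.5562 + 9.2443) = (-0.7680, 12.8005)
link 2: phi[2] = 145 + -80 + -20 = 45 deg
  cos(45 deg) = 0.7071, sin(45 deg) = 0.7071
  joint[3] = (-0.7680, 12.8005) + 5.1 * (0.7071, 0.7071) = (-0.7680 + 3.6062, 12.8005 + 3.6062) = (2.8382, 16.4068)
End effector: (2.8382, 16.4068)

Answer: 2.8382 16.4068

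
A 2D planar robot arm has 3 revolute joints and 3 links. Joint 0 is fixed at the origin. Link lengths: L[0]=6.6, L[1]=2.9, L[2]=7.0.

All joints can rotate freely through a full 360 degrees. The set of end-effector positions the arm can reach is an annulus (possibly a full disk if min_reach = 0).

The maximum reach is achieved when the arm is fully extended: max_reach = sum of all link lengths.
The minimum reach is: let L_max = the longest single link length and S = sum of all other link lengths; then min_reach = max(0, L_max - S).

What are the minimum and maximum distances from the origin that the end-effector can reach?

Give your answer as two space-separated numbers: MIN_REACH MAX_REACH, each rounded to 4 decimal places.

Link lengths: [6.6, 2.9, 7.0]
max_reach = 6.6 + 2.9 + 7 = 16.5
L_max = max([6.6, 2.9, 7.0]) = 7
S (sum of others) = 16.5 - 7 = 9.5
min_reach = max(0, 7 - 9.5) = max(0, -2.5) = 0

Answer: 0.0000 16.5000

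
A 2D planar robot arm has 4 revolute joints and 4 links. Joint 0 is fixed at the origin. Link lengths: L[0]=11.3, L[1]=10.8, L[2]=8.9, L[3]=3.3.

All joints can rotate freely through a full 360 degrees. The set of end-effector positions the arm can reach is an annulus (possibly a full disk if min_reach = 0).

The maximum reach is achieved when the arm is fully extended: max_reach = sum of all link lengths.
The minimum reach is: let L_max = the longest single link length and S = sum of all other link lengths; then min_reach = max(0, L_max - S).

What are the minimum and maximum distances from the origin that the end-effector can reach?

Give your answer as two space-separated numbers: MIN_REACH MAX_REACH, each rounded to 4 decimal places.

Answer: 0.0000 34.3000

Derivation:
Link lengths: [11.3, 10.8, 8.9, 3.3]
max_reach = 11.3 + 10.8 + 8.9 + 3.3 = 34.3
L_max = max([11.3, 10.8, 8.9, 3.3]) = 11.3
S (sum of others) = 34.3 - 11.3 = 23
min_reach = max(0, 11.3 - 23) = max(0, -11.7) = 0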